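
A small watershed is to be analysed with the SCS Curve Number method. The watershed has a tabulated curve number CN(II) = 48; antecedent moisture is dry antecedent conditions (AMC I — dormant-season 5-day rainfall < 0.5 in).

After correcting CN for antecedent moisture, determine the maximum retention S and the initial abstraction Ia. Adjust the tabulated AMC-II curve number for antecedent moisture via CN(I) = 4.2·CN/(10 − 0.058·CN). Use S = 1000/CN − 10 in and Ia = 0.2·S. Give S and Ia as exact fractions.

S = 1625/63 in ≈ 25.794 in; Ia = 325/63 in ≈ 5.159 in

Dry (AMC I): CN(I) = 4.2·48/(10 − 0.058·48) = (1008/5)/(902/125) = 12600/451 ≈ 27.938
Retention S: 1000/CN − 10 with CN=27.938 → S = 1625/63 ≈ 25.794 in
Ia = 0.2·(1625/63) = 325/63 in ≈ 5.159 in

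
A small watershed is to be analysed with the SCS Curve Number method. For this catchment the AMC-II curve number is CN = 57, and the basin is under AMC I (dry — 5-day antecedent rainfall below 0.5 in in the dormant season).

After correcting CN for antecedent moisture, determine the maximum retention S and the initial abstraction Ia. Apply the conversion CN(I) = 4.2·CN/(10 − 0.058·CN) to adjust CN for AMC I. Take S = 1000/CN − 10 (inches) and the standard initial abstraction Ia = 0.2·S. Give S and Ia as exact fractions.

Dry (AMC I): CN(I) = 4.2·57/(10 − 0.058·57) = (1197/5)/(3347/500) = 119700/3347 ≈ 35.763
Max retention: S = 1000/(119700/3347) − 10 = 21500/1197 in (≈ 17.962 in)
Initial abstraction Ia = S/5 = (21500/1197)/5 = 4300/1197 ≈ 3.592 in

S = 21500/1197 in ≈ 17.962 in; Ia = 4300/1197 in ≈ 3.592 in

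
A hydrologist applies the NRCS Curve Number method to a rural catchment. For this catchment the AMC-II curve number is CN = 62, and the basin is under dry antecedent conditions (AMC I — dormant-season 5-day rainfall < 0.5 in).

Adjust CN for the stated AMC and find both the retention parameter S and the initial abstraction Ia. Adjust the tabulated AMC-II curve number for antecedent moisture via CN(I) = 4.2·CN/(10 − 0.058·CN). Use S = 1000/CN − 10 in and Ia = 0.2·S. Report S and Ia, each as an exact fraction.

CN(I) from CN(II)=62: (4.2·62)/(10 − 0.058·62) = 65100/1601 ≈ 40.662
Max retention: S = 1000/(65100/1601) − 10 = 9500/651 in (≈ 14.593 in)
Ia = 0.2S: 0.2·14.593 = 2.919 in (exactly 1900/651)

S = 9500/651 in ≈ 14.593 in; Ia = 1900/651 in ≈ 2.919 in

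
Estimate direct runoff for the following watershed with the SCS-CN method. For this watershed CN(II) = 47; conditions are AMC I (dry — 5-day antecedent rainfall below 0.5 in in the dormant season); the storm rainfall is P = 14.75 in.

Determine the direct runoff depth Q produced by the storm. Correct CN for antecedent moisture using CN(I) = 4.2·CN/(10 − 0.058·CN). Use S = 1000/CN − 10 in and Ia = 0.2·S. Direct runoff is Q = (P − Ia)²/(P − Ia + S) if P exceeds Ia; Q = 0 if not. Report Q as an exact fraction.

Dry (AMC I): CN(I) = 4.2·47/(10 − 0.058·47) = (987/5)/(3637/500) = 98700/3637 ≈ 27.138
Max retention: S = 1000/(98700/3637) − 10 = 26500/987 in (≈ 26.849 in)
Initial abstraction Ia = S/5 = (26500/987)/5 = 5300/987 ≈ 5.370 in
Excess rainfall: 14.750 − 5.370 = 9.380 in; P > Ia so Q > 0
Q: (37033/3948)² ÷ (143033/3948) = 1371443089/564694284 in (≈ 2.429 in)

Q = 1371443089/564694284 in ≈ 2.429 in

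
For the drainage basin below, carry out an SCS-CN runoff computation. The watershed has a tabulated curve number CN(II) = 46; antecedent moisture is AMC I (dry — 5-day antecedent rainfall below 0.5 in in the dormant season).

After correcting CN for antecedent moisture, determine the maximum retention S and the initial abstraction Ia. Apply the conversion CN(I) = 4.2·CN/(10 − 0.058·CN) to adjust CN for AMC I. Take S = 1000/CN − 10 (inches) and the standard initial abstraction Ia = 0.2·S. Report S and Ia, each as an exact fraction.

CN(I) from CN(II)=46: (4.2·46)/(10 − 0.058·46) = 16100/611 ≈ 26.350
S = 1000/(16100/611) − 10 = 4500/161 in ≈ 27.950 in
Ia = 0.2·(4500/161) = 900/161 in ≈ 5.590 in

S = 4500/161 in ≈ 27.950 in; Ia = 900/161 in ≈ 5.590 in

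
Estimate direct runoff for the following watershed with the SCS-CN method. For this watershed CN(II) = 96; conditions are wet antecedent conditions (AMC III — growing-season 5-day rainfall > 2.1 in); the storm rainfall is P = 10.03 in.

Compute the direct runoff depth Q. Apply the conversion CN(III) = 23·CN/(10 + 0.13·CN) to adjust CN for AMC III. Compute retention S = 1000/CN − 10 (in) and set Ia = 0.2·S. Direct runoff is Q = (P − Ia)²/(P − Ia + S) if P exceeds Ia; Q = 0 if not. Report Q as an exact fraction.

Wet (AMC III): CN(III) = 23·96/(10 + 0.13·96) = 2208/(562/25) = 27600/281 ≈ 98.221
Retention S: 1000/CN − 10 with CN=98.221 → S = 25/138 ≈ 0.181 in
Ia = 0.2S: 0.2·0.181 = 0.036 in (exactly 5/138)
Excess rainfall: 10.030 − 0.036 = 9.994 in; P > Ia so Q > 0
Q = (68957/6900)²/((68957/6900) + 25/138) = (4755067849/47610000)/(70207/6900) = 4755067849/484428300 in ≈ 9.816 in

Q = 4755067849/484428300 in ≈ 9.816 in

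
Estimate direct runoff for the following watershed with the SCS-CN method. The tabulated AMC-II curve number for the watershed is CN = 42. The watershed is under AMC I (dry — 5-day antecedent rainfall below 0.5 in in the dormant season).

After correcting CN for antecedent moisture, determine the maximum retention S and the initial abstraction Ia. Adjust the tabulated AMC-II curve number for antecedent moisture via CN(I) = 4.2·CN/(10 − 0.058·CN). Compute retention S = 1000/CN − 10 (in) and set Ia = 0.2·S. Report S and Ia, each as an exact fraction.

S = 14500/441 in ≈ 32.880 in; Ia = 2900/441 in ≈ 6.576 in

Dry (AMC I): CN(I) = 4.2·42/(10 − 0.058·42) = (882/5)/(1891/250) = 44100/1891 ≈ 23.321
S = 1000/(44100/1891) − 10 = 14500/441 in ≈ 32.880 in
Ia = 0.2S: 0.2·32.880 = 6.576 in (exactly 2900/441)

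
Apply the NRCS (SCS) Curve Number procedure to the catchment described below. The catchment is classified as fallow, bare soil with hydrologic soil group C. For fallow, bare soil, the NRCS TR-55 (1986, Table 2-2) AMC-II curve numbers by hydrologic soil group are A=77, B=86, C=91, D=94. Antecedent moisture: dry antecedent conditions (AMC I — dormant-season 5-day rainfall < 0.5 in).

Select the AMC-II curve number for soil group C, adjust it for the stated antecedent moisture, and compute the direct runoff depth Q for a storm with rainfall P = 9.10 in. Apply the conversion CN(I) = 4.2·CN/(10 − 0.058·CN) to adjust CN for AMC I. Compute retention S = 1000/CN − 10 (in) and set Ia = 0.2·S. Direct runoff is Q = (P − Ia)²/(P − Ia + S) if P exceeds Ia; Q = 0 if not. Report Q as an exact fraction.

Q = 3021371089/445689790 in ≈ 6.779 in

NRCS table: fallow, bare soil, soil group C → CN(II) = 91
Dry (AMC I): CN(I) = 4.2·91/(10 − 0.058·91) = (1911/5)/(2361/500) = 63700/787 ≈ 80.940
S = 1000/(63700/787) − 10 = 1500/637 in ≈ 2.355 in
Initial abstraction Ia = S/5 = (1500/637)/5 = 300/637 ≈ 0.471 in
P − Ia = 9.100 − 0.471 = 54967/6370 ≈ 8.629 in (> 0, runoff occurs)
Runoff Q = (P−Ia)²/(P−Ia+S) = (8.629)²/(8.629+2.355) = 3021371089/445689790 ≈ 6.779 in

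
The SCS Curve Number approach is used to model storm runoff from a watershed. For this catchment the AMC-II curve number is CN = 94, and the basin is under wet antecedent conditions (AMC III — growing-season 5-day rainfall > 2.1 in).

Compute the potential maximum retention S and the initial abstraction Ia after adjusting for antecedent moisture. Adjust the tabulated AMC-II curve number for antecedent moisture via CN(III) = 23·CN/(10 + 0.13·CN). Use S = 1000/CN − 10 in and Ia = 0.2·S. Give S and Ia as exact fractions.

S = 300/1081 in ≈ 0.278 in; Ia = 60/1081 in ≈ 0.056 in

CN(III) from CN(II)=94: (23·94)/(10 + 0.13·94) = 108100/1111 ≈ 97.300
Max retention: S = 1000/(108100/1111) − 10 = 300/1081 in (≈ 0.278 in)
Ia = 0.2·(300/1081) = 60/1081 in ≈ 0.056 in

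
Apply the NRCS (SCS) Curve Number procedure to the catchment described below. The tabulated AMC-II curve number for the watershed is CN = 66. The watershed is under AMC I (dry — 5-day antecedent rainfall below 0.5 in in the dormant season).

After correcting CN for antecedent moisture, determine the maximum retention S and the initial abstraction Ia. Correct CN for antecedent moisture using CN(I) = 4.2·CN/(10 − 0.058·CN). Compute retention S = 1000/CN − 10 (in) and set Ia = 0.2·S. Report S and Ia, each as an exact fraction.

CN(I) from CN(II)=66: (4.2·66)/(10 − 0.058·66) = 69300/1543 ≈ 44.913
S = 1000/(69300/1543) − 10 = 8500/693 in ≈ 12.266 in
Initial abstraction Ia = S/5 = (8500/693)/5 = 1700/693 ≈ 2.453 in

S = 8500/693 in ≈ 12.266 in; Ia = 1700/693 in ≈ 2.453 in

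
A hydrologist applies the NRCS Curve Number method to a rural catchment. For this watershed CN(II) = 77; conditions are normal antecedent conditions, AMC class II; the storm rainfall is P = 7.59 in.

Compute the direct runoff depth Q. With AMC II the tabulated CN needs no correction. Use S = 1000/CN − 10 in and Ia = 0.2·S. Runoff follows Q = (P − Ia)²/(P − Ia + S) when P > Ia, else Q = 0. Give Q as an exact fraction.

Q = 126046463/25725700 in ≈ 4.900 in

AMC II — tabulated CN = 77 applies directly.
Max retention: S = 1000/77 − 10 = 230/77 in (≈ 2.987 in)
Ia = 0.2·(230/77) = 46/77 in ≈ 0.597 in
Excess rainfall: 7.590 − 0.597 = 6.993 in; P > Ia so Q > 0
Q = (53843/7700)²/((53843/7700) + 230/77) = (2899068649/59290000)/(76843/7700) = 126046463/25725700 in ≈ 4.900 in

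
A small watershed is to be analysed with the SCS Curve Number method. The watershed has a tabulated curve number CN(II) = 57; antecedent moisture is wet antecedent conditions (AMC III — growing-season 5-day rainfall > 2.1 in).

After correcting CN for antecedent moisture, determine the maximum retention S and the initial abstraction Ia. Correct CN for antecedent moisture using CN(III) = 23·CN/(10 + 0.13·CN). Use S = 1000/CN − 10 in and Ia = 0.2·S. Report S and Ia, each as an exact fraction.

S = 4300/1311 in ≈ 3.280 in; Ia = 860/1311 in ≈ 0.656 in

CN(III) from CN(II)=57: (23·57)/(10 + 0.13·57) = 131100/1741 ≈ 75.302
Retention S: 1000/CN − 10 with CN=75.302 → S = 4300/1311 ≈ 3.280 in
Ia = 0.2·(4300/1311) = 860/1311 in ≈ 0.656 in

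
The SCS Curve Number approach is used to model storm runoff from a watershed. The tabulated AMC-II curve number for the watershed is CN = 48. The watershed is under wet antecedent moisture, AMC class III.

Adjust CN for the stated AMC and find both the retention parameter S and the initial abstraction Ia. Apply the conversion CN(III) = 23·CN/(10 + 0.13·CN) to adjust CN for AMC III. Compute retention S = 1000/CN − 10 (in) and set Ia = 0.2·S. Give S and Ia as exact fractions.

S = 325/69 in ≈ 4.710 in; Ia = 65/69 in ≈ 0.942 in

Adjust CN=48 to AMC III: 23·48/(10 + 0.13·48) → 1104 ÷ (406/25) = 13800/203 ≈ 67.980
Max retention: S = 1000/(13800/203) − 10 = 325/69 in (≈ 4.710 in)
Ia = 0.2S: 0.2·4.710 = 0.942 in (exactly 65/69)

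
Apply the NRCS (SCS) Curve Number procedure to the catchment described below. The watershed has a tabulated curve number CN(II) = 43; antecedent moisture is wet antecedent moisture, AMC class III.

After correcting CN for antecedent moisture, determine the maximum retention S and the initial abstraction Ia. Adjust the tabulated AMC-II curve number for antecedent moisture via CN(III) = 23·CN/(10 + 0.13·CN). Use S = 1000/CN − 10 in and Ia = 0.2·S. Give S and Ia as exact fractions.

S = 5700/989 in ≈ 5.763 in; Ia = 1140/989 in ≈ 1.153 in

Adjust CN=43 to AMC III: 23·43/(10 + 0.13·43) → 989 ÷ (1559/100) = 98900/1559 ≈ 63.438
S = 1000/(98900/1559) − 10 = 5700/989 in ≈ 5.763 in
Ia = 0.2·(5700/989) = 1140/989 in ≈ 1.153 in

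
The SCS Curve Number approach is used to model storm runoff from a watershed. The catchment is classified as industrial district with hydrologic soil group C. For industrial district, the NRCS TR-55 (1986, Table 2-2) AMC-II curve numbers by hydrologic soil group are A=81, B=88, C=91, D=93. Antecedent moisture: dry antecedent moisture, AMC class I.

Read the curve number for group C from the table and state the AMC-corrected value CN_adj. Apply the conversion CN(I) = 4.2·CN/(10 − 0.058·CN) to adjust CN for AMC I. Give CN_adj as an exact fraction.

CN_adj = 63700/787 ≈ 80.940

NRCS table: industrial district, soil group C → CN(II) = 91
Adjust CN=91 to AMC I: 4.2·91/(10 − 0.058·91) → (1911/5) ÷ (2361/500) = 63700/787 ≈ 80.940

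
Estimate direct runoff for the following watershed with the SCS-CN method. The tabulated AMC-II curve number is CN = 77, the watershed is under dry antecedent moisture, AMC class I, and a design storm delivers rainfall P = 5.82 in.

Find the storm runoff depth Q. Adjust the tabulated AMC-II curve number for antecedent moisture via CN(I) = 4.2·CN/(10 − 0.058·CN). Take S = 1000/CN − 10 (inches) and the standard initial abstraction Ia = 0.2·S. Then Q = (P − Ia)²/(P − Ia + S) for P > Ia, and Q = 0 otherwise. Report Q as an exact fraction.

Q = 126413669209/75234724950 in ≈ 1.680 in

CN(I) from CN(II)=77: (4.2·77)/(10 − 0.058·77) = 161700/2767 ≈ 58.439
Retention S: 1000/CN − 10 with CN=58.439 → S = 11500/1617 ≈ 7.112 in
Ia = 0.2·(11500/1617) = 2300/1617 in ≈ 1.422 in
Since P=5.820 > Ia=1.422: effective rainfall P−Ia = 355547/80850 in
Q = (355547/80850)²/((355547/80850) + 11500/1617) = (126413669209/6536722500)/(930547/80850) = 126413669209/75234724950 in ≈ 1.680 in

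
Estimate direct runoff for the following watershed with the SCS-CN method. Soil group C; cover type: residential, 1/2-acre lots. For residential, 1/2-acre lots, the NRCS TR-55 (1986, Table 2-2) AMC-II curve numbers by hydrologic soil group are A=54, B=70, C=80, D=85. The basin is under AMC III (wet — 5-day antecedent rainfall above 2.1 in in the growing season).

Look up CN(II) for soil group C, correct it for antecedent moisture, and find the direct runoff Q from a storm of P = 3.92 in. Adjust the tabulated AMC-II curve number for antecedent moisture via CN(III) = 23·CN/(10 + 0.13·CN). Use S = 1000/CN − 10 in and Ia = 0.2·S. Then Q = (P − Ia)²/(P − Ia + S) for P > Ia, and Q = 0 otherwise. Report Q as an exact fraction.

NRCS table: residential, 1/2-acre lots, soil group C → CN(II) = 80
Adjust CN=80 to AMC III: 23·80/(10 + 0.13·80) → 1840 ÷ (102/5) = 4600/51 ≈ 90.196
Retention S: 1000/CN − 10 with CN=90.196 → S = 25/23 ≈ 1.087 in
Ia = 0.2S: 0.2·1.087 = 0.217 in (exactly 5/23)
Excess rainfall: 3.920 − 0.217 = 3.703 in; P > Ia so Q > 0
Q = (2129/575)²/((2129/575) + 25/23) = (4532641/330625)/(2754/575) = 4532641/1583550 in ≈ 2.862 in

Q = 4532641/1583550 in ≈ 2.862 in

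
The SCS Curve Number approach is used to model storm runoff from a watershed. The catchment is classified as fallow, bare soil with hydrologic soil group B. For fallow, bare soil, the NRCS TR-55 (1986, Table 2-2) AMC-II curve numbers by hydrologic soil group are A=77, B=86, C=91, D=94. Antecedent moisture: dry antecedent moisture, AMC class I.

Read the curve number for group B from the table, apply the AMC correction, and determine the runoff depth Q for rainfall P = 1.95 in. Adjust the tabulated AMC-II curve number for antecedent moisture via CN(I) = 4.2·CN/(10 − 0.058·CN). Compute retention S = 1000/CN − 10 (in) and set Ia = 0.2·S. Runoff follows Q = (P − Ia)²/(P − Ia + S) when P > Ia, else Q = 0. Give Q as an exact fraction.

Q = 9186961/33619980 in ≈ 0.273 in

NRCS table: fallow, bare soil, soil group B → CN(II) = 86
Dry (AMC I): CN(I) = 4.2·86/(10 − 0.058·86) = (1806/5)/(1253/250) = 12900/179 ≈ 72.067
S = 1000/(12900/179) − 10 = 500/129 in ≈ 3.876 in
Initial abstraction Ia = S/5 = (500/129)/5 = 100/129 ≈ 0.775 in
Excess rainfall: 1.950 − 0.775 = 1.175 in; P > Ia so Q > 0
Q = (3031/2580)²/((3031/2580) + 500/129) = (9186961/6656400)/(13031/2580) = 9186961/33619980 in ≈ 0.273 in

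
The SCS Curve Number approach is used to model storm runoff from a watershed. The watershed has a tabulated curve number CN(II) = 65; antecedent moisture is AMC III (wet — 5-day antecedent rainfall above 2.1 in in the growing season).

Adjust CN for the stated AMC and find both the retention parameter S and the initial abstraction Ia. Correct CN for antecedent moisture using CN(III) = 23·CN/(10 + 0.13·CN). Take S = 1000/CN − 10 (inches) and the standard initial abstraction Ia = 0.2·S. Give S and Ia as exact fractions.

Wet (AMC III): CN(III) = 23·65/(10 + 0.13·65) = 1495/(369/20) = 29900/369 ≈ 81.030
Max retention: S = 1000/(29900/369) − 10 = 700/299 in (≈ 2.341 in)
Initial abstraction Ia = S/5 = (700/299)/5 = 140/299 ≈ 0.468 in

S = 700/299 in ≈ 2.341 in; Ia = 140/299 in ≈ 0.468 in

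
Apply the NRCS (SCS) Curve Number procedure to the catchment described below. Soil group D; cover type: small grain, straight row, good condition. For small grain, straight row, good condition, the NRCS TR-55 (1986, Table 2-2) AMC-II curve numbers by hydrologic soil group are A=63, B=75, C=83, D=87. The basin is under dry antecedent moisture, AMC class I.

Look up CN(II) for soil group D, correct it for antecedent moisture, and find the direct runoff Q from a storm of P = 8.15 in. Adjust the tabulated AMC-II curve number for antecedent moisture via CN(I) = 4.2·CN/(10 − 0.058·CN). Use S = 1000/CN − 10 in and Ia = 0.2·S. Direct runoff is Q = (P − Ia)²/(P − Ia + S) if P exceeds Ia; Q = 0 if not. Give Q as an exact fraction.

Q = 73875783601/14681808540 in ≈ 5.032 in

NRCS table: small grain, straight row, good condition, soil group D → CN(II) = 87
CN(I) from CN(II)=87: (4.2·87)/(10 − 0.058·87) = 182700/2477 ≈ 73.759
S = 1000/(182700/2477) − 10 = 6500/1827 in ≈ 3.558 in
Initial abstraction Ia = S/5 = (6500/1827)/5 = 1300/1827 ≈ 0.712 in
Excess rainfall: 8.150 − 0.712 = 7.438 in; P > Ia so Q > 0
Q: (271801/36540)² ÷ (401801/36540) = 73875783601/14681808540 in (≈ 5.032 in)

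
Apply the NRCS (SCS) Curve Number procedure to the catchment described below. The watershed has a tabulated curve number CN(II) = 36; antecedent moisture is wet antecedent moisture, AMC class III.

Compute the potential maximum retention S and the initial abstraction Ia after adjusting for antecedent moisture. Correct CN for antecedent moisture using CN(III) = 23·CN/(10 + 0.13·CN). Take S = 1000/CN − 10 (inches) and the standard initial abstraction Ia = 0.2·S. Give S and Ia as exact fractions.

Adjust CN=36 to AMC III: 23·36/(10 + 0.13·36) → 828 ÷ (367/25) = 20700/367 ≈ 56.403
Max retention: S = 1000/(20700/367) − 10 = 1600/207 in (≈ 7.729 in)
Initial abstraction Ia = S/5 = (1600/207)/5 = 320/207 ≈ 1.546 in

S = 1600/207 in ≈ 7.729 in; Ia = 320/207 in ≈ 1.546 in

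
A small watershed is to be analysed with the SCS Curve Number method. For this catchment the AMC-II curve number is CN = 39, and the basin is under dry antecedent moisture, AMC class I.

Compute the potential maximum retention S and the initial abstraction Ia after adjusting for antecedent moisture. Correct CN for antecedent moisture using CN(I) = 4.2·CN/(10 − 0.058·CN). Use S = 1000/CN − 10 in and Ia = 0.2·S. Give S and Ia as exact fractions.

Dry (AMC I): CN(I) = 4.2·39/(10 − 0.058·39) = (819/5)/(3869/500) = 81900/3869 ≈ 21.168
Retention S: 1000/CN − 10 with CN=21.168 → S = 30500/819 ≈ 37.241 in
Initial abstraction Ia = S/5 = (30500/819)/5 = 6100/819 ≈ 7.448 in

S = 30500/819 in ≈ 37.241 in; Ia = 6100/819 in ≈ 7.448 in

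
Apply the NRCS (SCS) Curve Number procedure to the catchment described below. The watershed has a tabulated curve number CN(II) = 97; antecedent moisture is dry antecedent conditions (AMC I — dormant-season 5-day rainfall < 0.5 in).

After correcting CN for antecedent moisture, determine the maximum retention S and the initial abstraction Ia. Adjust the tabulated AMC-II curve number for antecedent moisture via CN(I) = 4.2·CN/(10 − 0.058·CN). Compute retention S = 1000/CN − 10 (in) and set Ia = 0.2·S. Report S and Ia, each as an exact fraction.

Adjust CN=97 to AMC I: 4.2·97/(10 − 0.058·97) → (2037/5) ÷ (2187/500) = 67900/729 ≈ 93.141
S = 1000/(67900/729) − 10 = 500/679 in ≈ 0.736 in
Initial abstraction Ia = S/5 = (500/679)/5 = 100/679 ≈ 0.147 in

S = 500/679 in ≈ 0.736 in; Ia = 100/679 in ≈ 0.147 in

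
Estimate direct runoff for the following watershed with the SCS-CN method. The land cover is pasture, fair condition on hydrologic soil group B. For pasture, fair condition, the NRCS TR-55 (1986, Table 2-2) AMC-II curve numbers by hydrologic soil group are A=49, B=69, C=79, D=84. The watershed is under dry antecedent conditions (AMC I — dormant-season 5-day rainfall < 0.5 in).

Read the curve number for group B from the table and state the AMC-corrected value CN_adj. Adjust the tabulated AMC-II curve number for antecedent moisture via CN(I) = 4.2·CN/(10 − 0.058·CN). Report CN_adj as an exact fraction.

NRCS table: pasture, fair condition, soil group B → CN(II) = 69
Adjust CN=69 to AMC I: 4.2·69/(10 − 0.058·69) → (1449/5) ÷ (2999/500) = 144900/2999 ≈ 48.316

CN_adj = 144900/2999 ≈ 48.316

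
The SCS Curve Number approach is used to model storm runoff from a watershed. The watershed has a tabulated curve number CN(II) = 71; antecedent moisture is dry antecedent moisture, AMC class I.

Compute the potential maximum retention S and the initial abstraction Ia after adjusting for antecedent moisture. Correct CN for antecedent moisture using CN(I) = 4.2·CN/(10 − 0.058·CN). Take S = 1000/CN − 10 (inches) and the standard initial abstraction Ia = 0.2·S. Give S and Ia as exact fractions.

Dry (AMC I): CN(I) = 4.2·71/(10 − 0.058·71) = (1491/5)/(2941/500) = 149100/2941 ≈ 50.697
Max retention: S = 1000/(149100/2941) − 10 = 14500/1491 in (≈ 9.725 in)
Ia = 0.2·(14500/1491) = 2900/1491 in ≈ 1.945 in

S = 14500/1491 in ≈ 9.725 in; Ia = 2900/1491 in ≈ 1.945 in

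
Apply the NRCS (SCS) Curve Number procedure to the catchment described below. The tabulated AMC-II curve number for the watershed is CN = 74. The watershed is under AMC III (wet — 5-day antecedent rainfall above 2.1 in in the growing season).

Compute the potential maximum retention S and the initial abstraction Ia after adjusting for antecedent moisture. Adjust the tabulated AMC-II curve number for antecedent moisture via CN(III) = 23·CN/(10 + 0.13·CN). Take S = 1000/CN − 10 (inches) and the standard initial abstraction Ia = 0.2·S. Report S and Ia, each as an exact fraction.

S = 1300/851 in ≈ 1.528 in; Ia = 260/851 in ≈ 0.306 in

Wet (AMC III): CN(III) = 23·74/(10 + 0.13·74) = 1702/(981/50) = 85100/981 ≈ 86.748
Max retention: S = 1000/(85100/981) − 10 = 1300/851 in (≈ 1.528 in)
Ia = 0.2S: 0.2·1.528 = 0.306 in (exactly 260/851)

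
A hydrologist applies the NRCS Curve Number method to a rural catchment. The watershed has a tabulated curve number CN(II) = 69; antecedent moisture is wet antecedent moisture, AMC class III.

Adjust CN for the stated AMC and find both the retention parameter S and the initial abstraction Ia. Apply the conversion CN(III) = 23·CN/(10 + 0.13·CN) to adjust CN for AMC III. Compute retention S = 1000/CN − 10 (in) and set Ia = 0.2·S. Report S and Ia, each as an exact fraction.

S = 3100/1587 in ≈ 1.953 in; Ia = 620/1587 in ≈ 0.391 in

Adjust CN=69 to AMC III: 23·69/(10 + 0.13·69) → 1587 ÷ (1897/100) = 158700/1897 ≈ 83.658
Retention S: 1000/CN − 10 with CN=83.658 → S = 3100/1587 ≈ 1.953 in
Ia = 0.2S: 0.2·1.953 = 0.391 in (exactly 620/1587)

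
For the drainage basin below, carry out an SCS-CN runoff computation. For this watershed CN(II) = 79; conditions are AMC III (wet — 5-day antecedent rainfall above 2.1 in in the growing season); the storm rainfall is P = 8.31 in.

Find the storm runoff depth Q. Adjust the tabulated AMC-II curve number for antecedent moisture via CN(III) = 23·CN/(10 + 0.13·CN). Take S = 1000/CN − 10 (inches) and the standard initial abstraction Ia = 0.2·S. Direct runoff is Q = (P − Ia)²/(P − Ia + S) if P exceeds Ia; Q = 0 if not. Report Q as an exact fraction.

Q = 718269892443/101626445300 in ≈ 7.068 in

CN(III) from CN(II)=79: (23·79)/(10 + 0.13·79) = 181700/2027 ≈ 89.640
Max retention: S = 1000/(181700/2027) − 10 = 2100/1817 in (≈ 1.156 in)
Ia = 0.2S: 0.2·1.156 = 0.231 in (exactly 420/1817)
P − Ia = 8.310 − 0.231 = 1467927/181700 ≈ 8.079 in (> 0, runoff occurs)
Runoff Q = (P−Ia)²/(P−Ia+S) = (8.079)²/(8.079+1.156) = 718269892443/101626445300 ≈ 7.068 in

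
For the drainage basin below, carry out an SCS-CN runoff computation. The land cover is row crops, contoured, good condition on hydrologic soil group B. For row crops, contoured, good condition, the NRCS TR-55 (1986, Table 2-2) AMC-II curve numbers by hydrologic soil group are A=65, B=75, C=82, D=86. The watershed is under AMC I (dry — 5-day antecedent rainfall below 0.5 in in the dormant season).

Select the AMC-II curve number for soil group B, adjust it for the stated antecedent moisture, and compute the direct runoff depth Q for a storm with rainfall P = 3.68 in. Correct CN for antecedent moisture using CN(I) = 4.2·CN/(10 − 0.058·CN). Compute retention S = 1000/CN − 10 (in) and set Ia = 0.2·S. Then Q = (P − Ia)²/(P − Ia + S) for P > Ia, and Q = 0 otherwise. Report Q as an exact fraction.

NRCS table: row crops, contoured, good condition, soil group B → CN(II) = 75
Adjust CN=75 to AMC I: 4.2·75/(10 − 0.058·75) → 315 ÷ (113/20) = 6300/113 ≈ 55.752
Max retention: S = 1000/(6300/113) − 10 = 500/63 in (≈ 7.937 in)
Ia = 0.2·(500/63) = 100/63 in ≈ 1.587 in
Excess rainfall: 3.680 − 1.587 = 2.093 in; P > Ia so Q > 0
Q: (3296/1575)² ÷ (15796/1575) = 2715904/6219675 in (≈ 0.437 in)

Q = 2715904/6219675 in ≈ 0.437 in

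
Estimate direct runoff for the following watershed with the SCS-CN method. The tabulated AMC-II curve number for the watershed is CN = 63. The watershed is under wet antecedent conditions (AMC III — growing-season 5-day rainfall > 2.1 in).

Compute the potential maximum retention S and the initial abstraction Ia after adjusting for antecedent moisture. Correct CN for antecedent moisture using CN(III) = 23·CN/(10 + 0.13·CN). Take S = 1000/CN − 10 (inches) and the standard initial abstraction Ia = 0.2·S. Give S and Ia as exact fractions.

S = 3700/1449 in ≈ 2.553 in; Ia = 740/1449 in ≈ 0.511 in

CN(III) from CN(II)=63: (23·63)/(10 + 0.13·63) = 144900/1819 ≈ 79.659
S = 1000/(144900/1819) − 10 = 3700/1449 in ≈ 2.553 in
Ia = 0.2S: 0.2·2.553 = 0.511 in (exactly 740/1449)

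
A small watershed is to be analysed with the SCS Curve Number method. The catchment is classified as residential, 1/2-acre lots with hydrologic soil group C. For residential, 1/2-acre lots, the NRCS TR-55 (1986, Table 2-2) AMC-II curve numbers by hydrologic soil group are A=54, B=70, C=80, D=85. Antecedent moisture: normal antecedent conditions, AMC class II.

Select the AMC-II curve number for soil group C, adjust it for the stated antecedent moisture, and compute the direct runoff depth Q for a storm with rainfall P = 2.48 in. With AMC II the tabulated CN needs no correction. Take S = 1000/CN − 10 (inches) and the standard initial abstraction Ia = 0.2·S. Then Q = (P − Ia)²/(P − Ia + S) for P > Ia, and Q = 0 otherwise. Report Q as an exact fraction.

NRCS table: residential, 1/2-acre lots, soil group C → CN(II) = 80
Average conditions: CN = 80 (no AMC adjustment).
Retention S: 1000/CN − 10 with CN=80.000 → S = 5/2 ≈ 2.500 in
Ia = 0.2·(5/2) = 1/2 in ≈ 0.500 in
Since P=2.480 > Ia=0.500: effective rainfall P−Ia = 99/50 in
Q = (99/50)²/((99/50) + 5/2) = (9801/2500)/(112/25) = 9801/11200 in ≈ 0.875 in

Q = 9801/11200 in ≈ 0.875 in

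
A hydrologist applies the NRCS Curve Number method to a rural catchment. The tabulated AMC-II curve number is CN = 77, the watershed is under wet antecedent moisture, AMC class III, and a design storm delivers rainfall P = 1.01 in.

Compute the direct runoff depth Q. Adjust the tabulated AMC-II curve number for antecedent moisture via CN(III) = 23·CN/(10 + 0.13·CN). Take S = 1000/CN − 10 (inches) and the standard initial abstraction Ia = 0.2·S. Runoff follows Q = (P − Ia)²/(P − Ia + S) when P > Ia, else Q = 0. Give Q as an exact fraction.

Q = 33373729/121482900 in ≈ 0.275 in

Adjust CN=77 to AMC III: 23·77/(10 + 0.13·77) → 1771 ÷ (2001/100) = 7700/87 ≈ 88.506
Retention S: 1000/CN − 10 with CN=88.506 → S = 100/77 ≈ 1.299 in
Ia = 0.2·(100/77) = 20/77 in ≈ 0.260 in
Since P=1.010 > Ia=0.260: effective rainfall P−Ia = 5777/7700 in
Runoff Q = (P−Ia)²/(P−Ia+S) = (0.750)²/(0.750+1.299) = 33373729/121482900 ≈ 0.275 in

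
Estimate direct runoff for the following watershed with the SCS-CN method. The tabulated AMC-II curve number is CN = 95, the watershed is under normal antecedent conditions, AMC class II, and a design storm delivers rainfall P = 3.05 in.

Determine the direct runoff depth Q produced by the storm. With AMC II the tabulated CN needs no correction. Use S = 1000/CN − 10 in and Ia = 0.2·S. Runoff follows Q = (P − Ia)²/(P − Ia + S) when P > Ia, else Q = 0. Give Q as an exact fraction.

AMC II — tabulated CN = 95 applies directly.
Retention S: 1000/CN − 10 with CN=95.000 → S = 10/19 ≈ 0.526 in
Ia = 0.2S: 0.2·0.526 = 0.105 in (exactly 2/19)
Since P=3.050 > Ia=0.105: effective rainfall P−Ia = 1119/380 in
Q: (1119/380)² ÷ (1319/380) = 1252161/501220 in (≈ 2.498 in)

Q = 1252161/501220 in ≈ 2.498 in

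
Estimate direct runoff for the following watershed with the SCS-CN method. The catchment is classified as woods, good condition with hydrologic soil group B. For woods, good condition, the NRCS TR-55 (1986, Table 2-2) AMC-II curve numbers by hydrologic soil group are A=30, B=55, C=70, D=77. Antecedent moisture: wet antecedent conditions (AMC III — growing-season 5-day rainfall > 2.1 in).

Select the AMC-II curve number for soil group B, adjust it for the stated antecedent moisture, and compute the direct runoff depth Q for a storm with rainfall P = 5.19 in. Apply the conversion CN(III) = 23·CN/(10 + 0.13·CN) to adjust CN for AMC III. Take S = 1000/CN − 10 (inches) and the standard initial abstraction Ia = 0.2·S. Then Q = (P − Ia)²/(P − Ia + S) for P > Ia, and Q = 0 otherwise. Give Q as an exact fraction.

Q = 4279492083/1714555700 in ≈ 2.496 in

NRCS table: woods, good condition, soil group B → CN(II) = 55
Adjust CN=55 to AMC III: 23·55/(10 + 0.13·55) → 1265 ÷ (343/20) = 25300/343 ≈ 73.761
Max retention: S = 1000/(25300/343) − 10 = 900/253 in (≈ 3.557 in)
Initial abstraction Ia = S/5 = (900/253)/5 = 180/253 ≈ 0.711 in
Since P=5.190 > Ia=0.711: effective rainfall P−Ia = 113307/25300 in
Q: (113307/25300)² ÷ (203307/25300) = 4279492083/1714555700 in (≈ 2.496 in)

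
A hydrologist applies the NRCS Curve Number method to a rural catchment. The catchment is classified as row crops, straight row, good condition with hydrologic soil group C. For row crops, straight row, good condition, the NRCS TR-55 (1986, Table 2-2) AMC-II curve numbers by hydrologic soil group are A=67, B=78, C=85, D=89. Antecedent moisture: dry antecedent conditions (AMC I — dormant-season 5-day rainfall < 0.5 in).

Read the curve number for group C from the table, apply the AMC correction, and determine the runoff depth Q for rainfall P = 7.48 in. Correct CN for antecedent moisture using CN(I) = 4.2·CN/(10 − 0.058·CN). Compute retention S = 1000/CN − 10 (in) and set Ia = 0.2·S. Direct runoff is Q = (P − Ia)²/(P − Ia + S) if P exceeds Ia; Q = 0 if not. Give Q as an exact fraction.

Q = 390181009/95952675 in ≈ 4.066 in

NRCS table: row crops, straight row, good condition, soil group C → CN(II) = 85
Adjust CN=85 to AMC I: 4.2·85/(10 − 0.058·85) → 357 ÷ (507/100) = 11900/169 ≈ 70.414
Retention S: 1000/CN − 10 with CN=70.414 → S = 500/119 ≈ 4.202 in
Ia = 0.2·(500/119) = 100/119 in ≈ 0.840 in
Since P=7.480 > Ia=0.840: effective rainfall P−Ia = 19753/2975 in
Q: (19753/2975)² ÷ (32253/2975) = 390181009/95952675 in (≈ 4.066 in)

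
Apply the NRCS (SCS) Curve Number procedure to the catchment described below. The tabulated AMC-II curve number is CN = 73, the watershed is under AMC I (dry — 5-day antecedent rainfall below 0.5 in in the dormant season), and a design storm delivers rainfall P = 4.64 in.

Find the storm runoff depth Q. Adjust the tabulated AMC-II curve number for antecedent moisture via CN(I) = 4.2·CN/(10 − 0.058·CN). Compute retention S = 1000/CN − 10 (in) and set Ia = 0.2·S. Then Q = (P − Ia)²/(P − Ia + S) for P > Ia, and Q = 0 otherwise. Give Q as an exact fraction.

Q = 338118544/476750225 in ≈ 0.709 in

CN(I) from CN(II)=73: (4.2·73)/(10 − 0.058·73) = 51100/961 ≈ 53.174
S = 1000/(51100/961) − 10 = 4500/511 in ≈ 8.806 in
Ia = 0.2·(4500/511) = 900/511 in ≈ 1.761 in
Since P=4.640 > Ia=1.761: effective rainfall P−Ia = 36776/12775 in
Q: (36776/12775)² ÷ (149276/12775) = 338118544/476750225 in (≈ 0.709 in)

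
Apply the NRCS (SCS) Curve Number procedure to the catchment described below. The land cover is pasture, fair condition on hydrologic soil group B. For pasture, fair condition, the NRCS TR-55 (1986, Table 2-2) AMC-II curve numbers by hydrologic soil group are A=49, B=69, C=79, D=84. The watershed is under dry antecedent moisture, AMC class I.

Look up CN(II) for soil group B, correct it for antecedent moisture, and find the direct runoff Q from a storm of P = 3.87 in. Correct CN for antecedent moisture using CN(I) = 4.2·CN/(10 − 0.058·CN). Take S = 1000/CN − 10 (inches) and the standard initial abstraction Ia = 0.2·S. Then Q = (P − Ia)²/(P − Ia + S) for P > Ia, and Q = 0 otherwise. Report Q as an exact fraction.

NRCS table: pasture, fair condition, soil group B → CN(II) = 69
Adjust CN=69 to AMC I: 4.2·69/(10 − 0.058·69) → (1449/5) ÷ (2999/500) = 144900/2999 ≈ 48.316
Max retention: S = 1000/(144900/2999) − 10 = 15500/1449 in (≈ 10.697 in)
Ia = 0.2S: 0.2·10.697 = 2.139 in (exactly 3100/1449)
Excess rainfall: 3.870 − 2.139 = 1.731 in; P > Ia so Q > 0
Runoff Q = (P−Ia)²/(P−Ia+S) = (1.731)²/(1.731+10.697) = 62882082169/260930558700 ≈ 0.241 in

Q = 62882082169/260930558700 in ≈ 0.241 in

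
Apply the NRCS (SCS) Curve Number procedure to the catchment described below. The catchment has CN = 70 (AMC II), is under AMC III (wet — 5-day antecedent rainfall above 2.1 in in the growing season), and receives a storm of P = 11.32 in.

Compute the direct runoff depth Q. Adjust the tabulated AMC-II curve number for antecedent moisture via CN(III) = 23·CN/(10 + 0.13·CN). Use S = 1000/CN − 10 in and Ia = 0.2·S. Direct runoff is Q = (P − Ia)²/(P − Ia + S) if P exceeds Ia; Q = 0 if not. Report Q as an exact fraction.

Q = 1941547969/207541075 in ≈ 9.355 in

CN(III) from CN(II)=70: (23·70)/(10 + 0.13·70) = 16100/191 ≈ 84.293
Retention S: 1000/CN − 10 with CN=84.293 → S = 300/161 ≈ 1.863 in
Initial abstraction Ia = S/5 = (300/161)/5 = 60/161 ≈ 0.373 in
Excess rainfall: 11.320 − 0.373 = 10.947 in; P > Ia so Q > 0
Q = (44063/4025)²/((44063/4025) + 300/161) = (1941547969/16200625)/(51563/4025) = 1941547969/207541075 in ≈ 9.355 in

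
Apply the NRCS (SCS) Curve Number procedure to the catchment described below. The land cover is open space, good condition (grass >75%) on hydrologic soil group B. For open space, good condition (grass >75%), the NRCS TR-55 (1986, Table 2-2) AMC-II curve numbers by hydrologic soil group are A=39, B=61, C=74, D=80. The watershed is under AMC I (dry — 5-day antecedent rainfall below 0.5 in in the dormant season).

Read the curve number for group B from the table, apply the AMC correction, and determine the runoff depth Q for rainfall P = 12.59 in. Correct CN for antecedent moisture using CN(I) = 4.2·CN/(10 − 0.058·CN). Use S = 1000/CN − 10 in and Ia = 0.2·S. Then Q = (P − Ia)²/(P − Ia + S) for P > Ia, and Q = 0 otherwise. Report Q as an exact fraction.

Q = 166132053649/45159221100 in ≈ 3.679 in

NRCS table: open space, good condition (grass >75%), soil group B → CN(II) = 61
Adjust CN=61 to AMC I: 4.2·61/(10 − 0.058·61) → (1281/5) ÷ (3231/500) = 42700/1077 ≈ 39.647
Retention S: 1000/CN − 10 with CN=39.647 → S = 6500/427 ≈ 15.222 in
Initial abstraction Ia = S/5 = (6500/427)/5 = 1300/427 ≈ 3.044 in
Excess rainfall: 12.590 − 3.044 = 9.546 in; P > Ia so Q > 0
Q = (407593/42700)²/((407593/42700) + 6500/427) = (166132053649/1823290000)/(1057593/42700) = 166132053649/45159221100 in ≈ 3.679 in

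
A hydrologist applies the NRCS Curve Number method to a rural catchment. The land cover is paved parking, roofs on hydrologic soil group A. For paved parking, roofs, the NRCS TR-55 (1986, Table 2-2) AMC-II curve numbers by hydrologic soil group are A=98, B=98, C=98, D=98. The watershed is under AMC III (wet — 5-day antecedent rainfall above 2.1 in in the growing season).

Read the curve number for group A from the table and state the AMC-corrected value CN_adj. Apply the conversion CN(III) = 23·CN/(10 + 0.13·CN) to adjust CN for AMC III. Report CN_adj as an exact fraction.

NRCS table: paved parking, roofs, soil group A → CN(II) = 98
Adjust CN=98 to AMC III: 23·98/(10 + 0.13·98) → 2254 ÷ (1137/50) = 112700/1137 ≈ 99.120

CN_adj = 112700/1137 ≈ 99.120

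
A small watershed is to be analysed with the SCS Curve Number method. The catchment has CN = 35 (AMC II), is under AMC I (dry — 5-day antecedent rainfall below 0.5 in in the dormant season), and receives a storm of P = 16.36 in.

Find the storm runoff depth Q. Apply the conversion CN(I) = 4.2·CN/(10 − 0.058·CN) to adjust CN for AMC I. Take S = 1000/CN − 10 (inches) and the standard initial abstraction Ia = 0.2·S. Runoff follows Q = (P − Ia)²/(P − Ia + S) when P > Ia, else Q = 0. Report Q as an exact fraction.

Q = 763030129/698702025 in ≈ 1.092 in

CN(I) from CN(II)=35: (4.2·35)/(10 − 0.058·35) = 14700/797 ≈ 18.444
Max retention: S = 1000/(14700/797) − 10 = 6500/147 in (≈ 44.218 in)
Initial abstraction Ia = S/5 = (6500/147)/5 = 1300/147 ≈ 8.844 in
Since P=16.360 > Ia=8.844: effective rainfall P−Ia = 27623/3675 in
Q = (27623/3675)²/((27623/3675) + 6500/147) = (763030129/13505625)/(190123/3675) = 763030129/698702025 in ≈ 1.092 in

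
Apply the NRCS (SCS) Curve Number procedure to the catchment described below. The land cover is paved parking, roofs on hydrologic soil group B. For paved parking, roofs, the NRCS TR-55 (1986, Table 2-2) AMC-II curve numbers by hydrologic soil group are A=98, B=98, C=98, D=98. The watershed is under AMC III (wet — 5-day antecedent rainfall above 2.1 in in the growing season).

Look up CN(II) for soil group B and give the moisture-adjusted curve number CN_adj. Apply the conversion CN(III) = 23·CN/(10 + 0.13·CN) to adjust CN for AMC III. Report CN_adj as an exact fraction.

NRCS table: paved parking, roofs, soil group B → CN(II) = 98
Adjust CN=98 to AMC III: 23·98/(10 + 0.13·98) → 2254 ÷ (1137/50) = 112700/1137 ≈ 99.120

CN_adj = 112700/1137 ≈ 99.120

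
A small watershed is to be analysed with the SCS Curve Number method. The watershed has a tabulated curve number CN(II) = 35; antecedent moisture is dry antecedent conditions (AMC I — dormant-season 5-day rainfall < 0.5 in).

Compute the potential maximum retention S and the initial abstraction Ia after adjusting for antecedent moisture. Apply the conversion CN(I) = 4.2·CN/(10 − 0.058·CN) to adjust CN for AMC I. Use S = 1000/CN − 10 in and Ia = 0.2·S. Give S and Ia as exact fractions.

Adjust CN=35 to AMC I: 4.2·35/(10 − 0.058·35) → 147 ÷ (797/100) = 14700/797 ≈ 18.444
Retention S: 1000/CN − 10 with CN=18.444 → S = 6500/147 ≈ 44.218 in
Ia = 0.2S: 0.2·44.218 = 8.844 in (exactly 1300/147)

S = 6500/147 in ≈ 44.218 in; Ia = 1300/147 in ≈ 8.844 in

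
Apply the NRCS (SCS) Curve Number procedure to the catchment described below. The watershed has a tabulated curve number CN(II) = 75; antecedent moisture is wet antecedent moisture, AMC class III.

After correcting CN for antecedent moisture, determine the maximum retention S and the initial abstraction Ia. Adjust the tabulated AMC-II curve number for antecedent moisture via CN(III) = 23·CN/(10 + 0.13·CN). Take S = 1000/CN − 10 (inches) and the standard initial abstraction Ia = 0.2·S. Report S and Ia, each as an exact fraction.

Adjust CN=75 to AMC III: 23·75/(10 + 0.13·75) → 1725 ÷ (79/4) = 6900/79 ≈ 87.342
Retention S: 1000/CN − 10 with CN=87.342 → S = 100/69 ≈ 1.449 in
Ia = 0.2·(100/69) = 20/69 in ≈ 0.290 in

S = 100/69 in ≈ 1.449 in; Ia = 20/69 in ≈ 0.290 in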